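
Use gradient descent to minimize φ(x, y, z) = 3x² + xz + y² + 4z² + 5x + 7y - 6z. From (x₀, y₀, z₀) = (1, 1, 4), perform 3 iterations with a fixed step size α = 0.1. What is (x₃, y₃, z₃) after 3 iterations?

(-0.923, -1.196, 0.865)

∇φ = (6x + z + 5, 2y + 7, x + 8z - 6)
(x₁, y₁, z₁) = (1, 1, 4) − 0.1·(15, 9, 27) = (-0.5, 0.1, 1.3)
(x₂, y₂, z₂) = (-0.5, 0.1, 1.3) − 0.1·(3.3, 7.2, 3.9) = (-0.83, -0.62, 0.91)
(x₃, y₃, z₃) = (-0.83, -0.62, 0.91) − 0.1·(0.93, 5.76, 0.45) = (-0.923, -1.196, 0.865)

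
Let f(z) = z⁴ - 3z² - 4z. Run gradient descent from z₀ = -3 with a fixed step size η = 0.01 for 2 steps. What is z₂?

-1.79392736

f′(z) = 4z³ - 6z - 4
z₁ = -3 − 0.01·(-94) = -2.06
z₂ = -2.06 − 0.01·(-26.607264) = -1.79392736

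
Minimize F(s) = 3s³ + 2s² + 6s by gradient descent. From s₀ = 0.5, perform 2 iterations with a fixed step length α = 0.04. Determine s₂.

F′(s) = 9s² + 4s + 6
Step 1: F′(0.5) = 10.25; s₁ = 0.5 − 0.04·10.25 = 0.09
Step 2: F′(0.09) = 6.4329; s₂ = 0.09 − 0.04·6.4329 = -0.167316

-0.167316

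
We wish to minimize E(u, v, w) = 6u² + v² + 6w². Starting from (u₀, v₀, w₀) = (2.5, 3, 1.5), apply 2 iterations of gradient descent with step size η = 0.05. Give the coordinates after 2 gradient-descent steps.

(0.4, 2.43, 0.24)

∇E = (12u, 2v, 12w)
Step 1: at (2.5, 3, 1.5), ∇E = (30, 6, 18) → (2.5, 3, 1.5) − 0.05·(30, 6, 18) = (1, 2.7, 0.6)
Step 2: at (1, 2.7, 0.6), ∇E = (12, 5.4, 7.2) → (1, 2.7, 0.6) − 0.05·(12, 5.4, 7.2) = (0.4, 2.43, 0.24)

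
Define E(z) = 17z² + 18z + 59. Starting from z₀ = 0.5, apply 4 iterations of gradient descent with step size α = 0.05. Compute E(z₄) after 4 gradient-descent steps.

E′(z) = 34z + 18
Step 1: E′(0.5) = 35; z₁ = 0.5 − 0.05·35 = -1.25
Step 2: E′(-1.25) = -24.5; z₂ = -1.25 − 0.05·(-24.5) = -0.025
Step 3: E′(-0.025) = 17.15; z₃ = -0.025 − 0.05·17.15 = -0.8825
Step 4: E′(-0.8825) = -12.005; z₄ = -0.8825 − 0.05·(-12.005) = -0.28225
E(-0.28225) = 55.2738060625

55.2738060625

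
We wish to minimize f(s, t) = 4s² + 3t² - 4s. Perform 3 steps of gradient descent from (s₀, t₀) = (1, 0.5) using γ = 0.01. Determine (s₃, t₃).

(0.889344, 0.415292)

∇f = (8s - 4, 6t)
(s₁, t₁) = (1, 0.5) − 0.01·(4, 3) = (0.96, 0.47)
(s₂, t₂) = (0.96, 0.47) − 0.01·(3.68, 2.82) = (0.9232, 0.4418)
(s₃, t₃) = (0.9232, 0.4418) − 0.01·(3.3856, 2.6508) = (0.889344, 0.415292)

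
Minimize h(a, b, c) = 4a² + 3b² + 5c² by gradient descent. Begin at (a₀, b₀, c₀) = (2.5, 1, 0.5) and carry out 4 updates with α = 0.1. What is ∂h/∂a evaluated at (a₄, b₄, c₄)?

0.032

∇h = (8a, 6b, 10c)
(a₁, b₁, c₁) = (2.5, 1, 0.5) − 0.1·(20, 6, 5) = (0.5, 0.4, 0)
(a₂, b₂, c₂) = (0.5, 0.4, 0) − 0.1·(4, 2.4, 0) = (0.1, 0.16, 0)
(a₃, b₃, c₃) = (0.1, 0.16, 0) − 0.1·(0.8, 0.96, 0) = (0.02, 0.064, 0)
(a₄, b₄, c₄) = (0.02, 0.064, 0) − 0.1·(0.16, 0.384, 0) = (0.004, 0.0256, 0)
∂h/∂a at (0.004, 0.0256, 0) = 0.032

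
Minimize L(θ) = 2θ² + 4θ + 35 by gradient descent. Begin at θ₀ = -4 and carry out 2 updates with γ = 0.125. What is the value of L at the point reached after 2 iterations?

L′(θ) = 4θ + 4
θ₁ = -4 − 0.125·(-12) = -2.5
θ₂ = -2.5 − 0.125·(-6) = -1.75
L(-1.75) = 34.125

34.125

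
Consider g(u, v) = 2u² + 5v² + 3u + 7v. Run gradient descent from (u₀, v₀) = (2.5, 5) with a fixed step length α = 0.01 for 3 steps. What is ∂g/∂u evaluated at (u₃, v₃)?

∇g = (4u + 3, 10v + 7)
Step 1: at (2.5, 5), ∇g = (13, 57) → (2.5, 5) − 0.01·(13, 57) = (2.37, 4.43)
Step 2: at (2.37, 4.43), ∇g = (12.48, 51.3) → (2.37, 4.43) − 0.01·(12.48, 51.3) = (2.2452, 3.917)
Step 3: at (2.2452, 3.917), ∇g = (11.9808, 46.17) → (2.2452, 3.917) − 0.01·(11.9808, 46.17) = (2.125392, 3.4553)
∂g/∂u at (2.125392, 3.4553) = 11.501568

11.501568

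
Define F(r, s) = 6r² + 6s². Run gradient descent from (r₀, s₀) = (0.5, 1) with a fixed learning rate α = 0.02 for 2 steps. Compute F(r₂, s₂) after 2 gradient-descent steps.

∇F = (12r, 12s)
Step 1: at (0.5, 1), ∇F = (6, 12) → (0.5, 1) − 0.02·(6, 12) = (0.38, 0.76)
Step 2: at (0.38, 0.76), ∇F = (4.56, 9.12) → (0.38, 0.76) − 0.02·(4.56, 9.12) = (0.2888, 0.5776)
F(0.2888, 0.5776) = 2.5021632

2.5021632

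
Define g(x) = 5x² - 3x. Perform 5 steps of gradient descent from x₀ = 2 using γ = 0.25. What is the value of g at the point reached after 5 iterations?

g′(x) = 10x - 3
x₁ = 2 − 0.25·17 = -2.25
x₂ = -2.25 − 0.25·(-25.5) = 4.125
x₃ = 4.125 − 0.25·38.25 = -5.4375
x₄ = -5.4375 − 0.25·(-57.375) = 8.90625
x₅ = 8.90625 − 0.25·86.0625 = -12.609375
g(-12.609375) = 832.809814453125

832.809814453125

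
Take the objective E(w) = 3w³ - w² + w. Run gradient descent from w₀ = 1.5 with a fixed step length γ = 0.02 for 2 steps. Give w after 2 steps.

E′(w) = 9w² - 2w + 1
Step 1: E′(1.5) = 18.25; w₁ = 1.5 − 0.02·18.25 = 1.135
Step 2: E′(1.135) = 10.324025; w₂ = 1.135 − 0.02·10.324025 = 0.9285195

0.9285195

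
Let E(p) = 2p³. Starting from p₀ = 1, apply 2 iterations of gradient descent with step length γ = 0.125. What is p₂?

0.203125

E′(p) = 6p²
Step 1: E′(1) = 6; p₁ = 1 − 0.125·6 = 0.25
Step 2: E′(0.25) = 0.375; p₂ = 0.25 − 0.125·0.375 = 0.203125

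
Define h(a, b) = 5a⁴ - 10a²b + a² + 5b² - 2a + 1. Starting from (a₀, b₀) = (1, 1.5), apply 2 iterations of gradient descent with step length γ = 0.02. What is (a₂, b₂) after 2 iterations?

(1.1728, 1.408)

∇h = (20a³ - 20ab + 2a - 2, -10a² + 10b)
(a₁, b₁) = (1, 1.5) − 0.02·(-10, 5) = (1.2, 1.4)
(a₂, b₂) = (1.2, 1.4) − 0.02·(1.36, -0.4) = (1.1728, 1.408)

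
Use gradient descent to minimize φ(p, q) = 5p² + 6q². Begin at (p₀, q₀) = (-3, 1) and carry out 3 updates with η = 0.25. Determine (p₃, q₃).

∇φ = (10p, 12q)
Step 1: at (-3, 1), ∇φ = (-30, 12) → (-3, 1) − 0.25·(-30, 12) = (4.5, -2)
Step 2: at (4.5, -2), ∇φ = (45, -24) → (4.5, -2) − 0.25·(45, -24) = (-6.75, 4)
Step 3: at (-6.75, 4), ∇φ = (-67.5, 48) → (-6.75, 4) − 0.25·(-67.5, 48) = (10.125, -8)

(10.125, -8)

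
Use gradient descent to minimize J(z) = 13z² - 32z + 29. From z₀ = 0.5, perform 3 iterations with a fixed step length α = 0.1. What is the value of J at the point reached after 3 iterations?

125.780288

J′(z) = 26z - 32
Step 1: J′(0.5) = -19; z₁ = 0.5 − 0.1·(-19) = 2.4
Step 2: J′(2.4) = 30.4; z₂ = 2.4 − 0.1·30.4 = -0.64
Step 3: J′(-0.64) = -48.64; z₃ = -0.64 − 0.1·(-48.64) = 4.224
J(4.224) = 125.780288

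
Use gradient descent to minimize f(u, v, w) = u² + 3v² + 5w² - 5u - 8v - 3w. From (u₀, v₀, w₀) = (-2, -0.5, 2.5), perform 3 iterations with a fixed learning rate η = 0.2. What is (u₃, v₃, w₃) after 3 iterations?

(1.528, 1.348, -1.9)

∇f = (2u - 5, 6v - 8, 10w - 3)
(u₁, v₁, w₁) = (-2, -0.5, 2.5) − 0.2·(-9, -11, 22) = (-0.2, 1.7, -1.9)
(u₂, v₂, w₂) = (-0.2, 1.7, -1.9) − 0.2·(-5.4, 2.2, -22) = (0.88, 1.26, 2.5)
(u₃, v₃, w₃) = (0.88, 1.26, 2.5) − 0.2·(-3.24, -0.44, 22) = (1.528, 1.348, -1.9)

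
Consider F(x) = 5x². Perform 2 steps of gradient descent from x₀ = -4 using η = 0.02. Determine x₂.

-2.56

F′(x) = 10x
Step 1: F′(-4) = -40; x₁ = -4 − 0.02·(-40) = -3.2
Step 2: F′(-3.2) = -32; x₂ = -3.2 − 0.02·(-32) = -2.56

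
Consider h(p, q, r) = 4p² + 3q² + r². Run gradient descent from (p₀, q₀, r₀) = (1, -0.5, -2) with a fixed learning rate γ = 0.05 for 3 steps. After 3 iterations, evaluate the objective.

2.40062475

∇h = (8p, 6q, 2r)
(p₁, q₁, r₁) = (1, -0.5, -2) − 0.05·(8, -3, -4) = (0.6, -0.35, -1.8)
(p₂, q₂, r₂) = (0.6, -0.35, -1.8) − 0.05·(4.8, -2.1, -3.6) = (0.36, -0.245, -1.62)
(p₃, q₃, r₃) = (0.36, -0.245, -1.62) − 0.05·(2.88, -1.47, -3.24) = (0.216, -0.1715, -1.458)
h(0.216, -0.1715, -1.458) = 2.40062475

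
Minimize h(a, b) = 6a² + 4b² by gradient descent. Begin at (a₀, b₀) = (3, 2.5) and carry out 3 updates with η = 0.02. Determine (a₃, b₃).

(1.316928, 1.48176)

∇h = (12a, 8b)
Step 1: at (3, 2.5), ∇h = (36, 20) → (3, 2.5) − 0.02·(36, 20) = (2.28, 2.1)
Step 2: at (2.28, 2.1), ∇h = (27.36, 16.8) → (2.28, 2.1) − 0.02·(27.36, 16.8) = (1.7328, 1.764)
Step 3: at (1.7328, 1.764), ∇h = (20.7936, 14.112) → (1.7328, 1.764) − 0.02·(20.7936, 14.112) = (1.316928, 1.48176)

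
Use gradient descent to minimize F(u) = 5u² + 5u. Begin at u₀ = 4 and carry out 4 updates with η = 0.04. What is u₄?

0.0832

F′(u) = 10u + 5
Step 1: F′(4) = 45; u₁ = 4 − 0.04·45 = 2.2
Step 2: F′(2.2) = 27; u₂ = 2.2 − 0.04·27 = 1.12
Step 3: F′(1.12) = 16.2; u₃ = 1.12 − 0.04·16.2 = 0.472
Step 4: F′(0.472) = 9.72; u₄ = 0.472 − 0.04·9.72 = 0.0832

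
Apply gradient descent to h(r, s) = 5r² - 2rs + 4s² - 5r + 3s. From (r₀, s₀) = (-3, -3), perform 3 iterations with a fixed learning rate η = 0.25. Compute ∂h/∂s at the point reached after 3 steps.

-44.375

∇h = (10r - 2s - 5, -2r + 8s + 3)
Step 1: at (-3, -3), ∇h = (-29, -15) → (-3, -3) − 0.25·(-29, -15) = (4.25, 0.75)
Step 2: at (4.25, 0.75), ∇h = (36, 0.5) → (4.25, 0.75) − 0.25·(36, 0.5) = (-4.75, 0.625)
Step 3: at (-4.75, 0.625), ∇h = (-53.75, 17.5) → (-4.75, 0.625) − 0.25·(-53.75, 17.5) = (8.6875, -3.75)
∂h/∂s at (8.6875, -3.75) = -44.375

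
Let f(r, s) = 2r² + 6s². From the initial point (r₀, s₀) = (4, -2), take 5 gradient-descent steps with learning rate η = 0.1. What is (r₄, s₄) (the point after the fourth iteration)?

∇f = (4r, 12s)
Step 1: at (4, -2), ∇f = (16, -24) → (4, -2) − 0.1·(16, -24) = (2.4, 0.4)
Step 2: at (2.4, 0.4), ∇f = (9.6, 4.8) → (2.4, 0.4) − 0.1·(9.6, 4.8) = (1.44, -0.08)
Step 3: at (1.44, -0.08), ∇f = (5.76, -0.96) → (1.44, -0.08) − 0.1·(5.76, -0.96) = (0.864, 0.016)
Step 4: at (0.864, 0.016), ∇f = (3.456, 0.192) → (0.864, 0.016) − 0.1·(3.456, 0.192) = (0.5184, -0.0032)

(0.5184, -0.0032)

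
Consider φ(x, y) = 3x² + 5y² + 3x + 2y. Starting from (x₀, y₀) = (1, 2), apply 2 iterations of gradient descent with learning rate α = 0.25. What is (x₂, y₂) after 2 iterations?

(-0.125, 4.75)

∇φ = (6x + 3, 10y + 2)
(x₁, y₁) = (1, 2) − 0.25·(9, 22) = (-1.25, -3.5)
(x₂, y₂) = (-1.25, -3.5) − 0.25·(-4.5, -33) = (-0.125, 4.75)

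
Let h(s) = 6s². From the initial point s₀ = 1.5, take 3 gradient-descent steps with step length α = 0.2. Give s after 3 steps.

h′(s) = 12s
Step 1: h′(1.5) = 18; s₁ = 1.5 − 0.2·18 = -2.1
Step 2: h′(-2.1) = -25.2; s₂ = -2.1 − 0.2·(-25.2) = 2.94
Step 3: h′(2.94) = 35.28; s₃ = 2.94 − 0.2·35.28 = -4.116

-4.116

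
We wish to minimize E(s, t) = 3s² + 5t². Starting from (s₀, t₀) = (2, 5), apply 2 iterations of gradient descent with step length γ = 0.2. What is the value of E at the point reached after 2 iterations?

∇E = (6s, 10t)
(s₁, t₁) = (2, 5) − 0.2·(12, 50) = (-0.4, -5)
(s₂, t₂) = (-0.4, -5) − 0.2·(-2.4, -50) = (0.08, 5)
E(0.08, 5) = 125.0192

125.0192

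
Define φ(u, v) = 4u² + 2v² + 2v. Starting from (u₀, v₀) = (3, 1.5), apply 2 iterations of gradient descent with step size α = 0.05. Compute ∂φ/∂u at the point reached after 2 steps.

8.64

∇φ = (8u, 4v + 2)
Step 1: at (3, 1.5), ∇φ = (24, 8) → (3, 1.5) − 0.05·(24, 8) = (1.8, 1.1)
Step 2: at (1.8, 1.1), ∇φ = (14.4, 6.4) → (1.8, 1.1) − 0.05·(14.4, 6.4) = (1.08, 0.78)
∂φ/∂u at (1.08, 0.78) = 8.64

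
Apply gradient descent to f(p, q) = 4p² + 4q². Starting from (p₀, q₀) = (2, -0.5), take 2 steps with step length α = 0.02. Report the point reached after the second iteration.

∇f = (8p, 8q)
Step 1: at (2, -0.5), ∇f = (16, -4) → (2, -0.5) − 0.02·(16, -4) = (1.68, -0.42)
Step 2: at (1.68, -0.42), ∇f = (13.44, -3.36) → (1.68, -0.42) − 0.02·(13.44, -3.36) = (1.4112, -0.3528)

(1.4112, -0.3528)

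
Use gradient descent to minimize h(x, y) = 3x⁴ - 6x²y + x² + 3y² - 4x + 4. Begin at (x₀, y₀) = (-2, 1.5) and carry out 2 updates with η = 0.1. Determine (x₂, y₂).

∇h = (12x³ - 12xy + 2x - 4, -6x² + 6y)
Step 1: at (-2, 1.5), ∇h = (-68, -15) → (-2, 1.5) − 0.1·(-68, -15) = (4.8, 3)
Step 2: at (4.8, 3), ∇h = (1159.904, -120.24) → (4.8, 3) − 0.1·(1159.904, -120.24) = (-111.1904, 15.024)

(-111.1904, 15.024)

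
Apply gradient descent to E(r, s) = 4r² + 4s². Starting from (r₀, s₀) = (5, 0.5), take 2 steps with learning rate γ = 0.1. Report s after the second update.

0.02

∇E = (8r, 8s)
(r₁, s₁) = (5, 0.5) − 0.1·(40, 4) = (1, 0.1)
(r₂, s₂) = (1, 0.1) − 0.1·(8, 0.8) = (0.2, 0.02)
s = 0.02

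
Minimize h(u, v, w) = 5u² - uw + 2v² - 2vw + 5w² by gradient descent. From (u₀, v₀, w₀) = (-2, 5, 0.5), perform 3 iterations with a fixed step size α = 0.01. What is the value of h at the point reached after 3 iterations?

47.45856621542875

∇h = (10u - w, 4v - 2w, -u - 2v + 10w)
Step 1: at (-2, 5, 0.5), ∇h = (-20.5, 19, -3) → (-2, 5, 0.5) − 0.01·(-20.5, 19, -3) = (-1.795, 4.81, 0.53)
Step 2: at (-1.795, 4.81, 0.53), ∇h = (-18.48, 18.18, -2.525) → (-1.795, 4.81, 0.53) − 0.01·(-18.48, 18.18, -2.525) = (-1.6102, 4.6282, 0.55525)
Step 3: at (-1.6102, 4.6282, 0.55525), ∇h = (-16.65725, 17.4023, -2.0937) → (-1.6102, 4.6282, 0.55525) − 0.01·(-16.65725, 17.4023, -2.0937) = (-1.4436275, 4.454177, 0.576187)
h(-1.4436275, 4.454177, 0.576187) = 47.45856621542875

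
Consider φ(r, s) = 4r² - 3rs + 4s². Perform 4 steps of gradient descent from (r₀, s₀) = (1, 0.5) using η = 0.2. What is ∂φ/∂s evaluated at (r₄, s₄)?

∇φ = (8r - 3s, -3r + 8s)
Step 1: at (1, 0.5), ∇φ = (6.5, 1) → (1, 0.5) − 0.2·(6.5, 1) = (-0.3, 0.3)
Step 2: at (-0.3, 0.3), ∇φ = (-3.3, 3.3) → (-0.3, 0.3) − 0.2·(-3.3, 3.3) = (0.36, -0.36)
Step 3: at (0.36, -0.36), ∇φ = (3.96, -3.96) → (0.36, -0.36) − 0.2·(3.96, -3.96) = (-0.432, 0.432)
Step 4: at (-0.432, 0.432), ∇φ = (-4.752, 4.752) → (-0.432, 0.432) − 0.2·(-4.752, 4.752) = (0.5184, -0.5184)
∂φ/∂s at (0.5184, -0.5184) = -5.7024

-5.7024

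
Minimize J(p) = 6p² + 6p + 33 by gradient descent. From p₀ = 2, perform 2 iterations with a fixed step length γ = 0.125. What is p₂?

J′(p) = 12p + 6
p₁ = 2 − 0.125·30 = -1.75
p₂ = -1.75 − 0.125·(-15) = 0.125

0.125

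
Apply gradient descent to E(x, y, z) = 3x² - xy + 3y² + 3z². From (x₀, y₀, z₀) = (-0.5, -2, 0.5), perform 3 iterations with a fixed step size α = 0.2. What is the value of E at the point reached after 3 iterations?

0.016176

∇E = (6x - y, -x + 6y, 6z)
Step 1: at (-0.5, -2, 0.5), ∇E = (-1, -11.5, 3) → (-0.5, -2, 0.5) − 0.2·(-1, -11.5, 3) = (-0.3, 0.3, -0.1)
Step 2: at (-0.3, 0.3, -0.1), ∇E = (-2.1, 2.1, -0.6) → (-0.3, 0.3, -0.1) − 0.2·(-2.1, 2.1, -0.6) = (0.12, -0.12, 0.02)
Step 3: at (0.12, -0.12, 0.02), ∇E = (0.84, -0.84, 0.12) → (0.12, -0.12, 0.02) − 0.2·(0.84, -0.84, 0.12) = (-0.048, 0.048, -0.004)
E(-0.048, 0.048, -0.004) = 0.016176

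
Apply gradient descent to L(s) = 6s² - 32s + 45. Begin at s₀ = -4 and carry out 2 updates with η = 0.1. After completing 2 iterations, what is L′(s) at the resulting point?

-3.2

L′(s) = 12s - 32
s₁ = -4 − 0.1·(-80) = 4
s₂ = 4 − 0.1·16 = 2.4
L′(s) at (2.4) = -3.2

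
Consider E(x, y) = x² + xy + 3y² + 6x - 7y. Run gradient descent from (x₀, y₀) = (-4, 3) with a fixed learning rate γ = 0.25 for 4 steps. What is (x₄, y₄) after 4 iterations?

(-3.91796875, 1.93359375)

∇E = (2x + y + 6, x + 6y - 7)
Step 1: at (-4, 3), ∇E = (1, 7) → (-4, 3) − 0.25·(1, 7) = (-4.25, 1.25)
Step 2: at (-4.25, 1.25), ∇E = (-1.25, -3.75) → (-4.25, 1.25) − 0.25·(-1.25, -3.75) = (-3.9375, 2.1875)
Step 3: at (-3.9375, 2.1875), ∇E = (0.3125, 2.1875) → (-3.9375, 2.1875) − 0.25·(0.3125, 2.1875) = (-4.015625, 1.640625)
Step 4: at (-4.015625, 1.640625), ∇E = (-0.390625, -1.171875) → (-4.015625, 1.640625) − 0.25·(-0.390625, -1.171875) = (-3.91796875, 1.93359375)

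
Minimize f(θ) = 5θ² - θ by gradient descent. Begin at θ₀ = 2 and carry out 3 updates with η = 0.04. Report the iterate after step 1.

f′(θ) = 10θ - 1
θ₁ = 2 − 0.04·19 = 1.24

1.24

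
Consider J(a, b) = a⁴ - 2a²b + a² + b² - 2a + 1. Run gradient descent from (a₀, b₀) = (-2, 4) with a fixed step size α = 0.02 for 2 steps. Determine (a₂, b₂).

∇J = (4a³ - 4ab + 2a - 2, -2a² + 2b)
Step 1: at (-2, 4), ∇J = (-6, 0) → (-2, 4) − 0.02·(-6, 0) = (-1.88, 4)
Step 2: at (-1.88, 4), ∇J = (-2.258688, 0.9312) → (-1.88, 4) − 0.02·(-2.258688, 0.9312) = (-1.83482624, 3.981376)

(-1.83482624, 3.981376)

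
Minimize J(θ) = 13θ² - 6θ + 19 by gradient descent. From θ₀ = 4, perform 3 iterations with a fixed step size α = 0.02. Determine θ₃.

0.647616

J′(θ) = 26θ - 6
θ₁ = 4 − 0.02·98 = 2.04
θ₂ = 2.04 − 0.02·47.04 = 1.0992
θ₃ = 1.0992 − 0.02·22.5792 = 0.647616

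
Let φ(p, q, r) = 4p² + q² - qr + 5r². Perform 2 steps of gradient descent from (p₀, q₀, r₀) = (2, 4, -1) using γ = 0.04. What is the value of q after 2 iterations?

3.3312

∇φ = (8p, 2q - r, -q + 10r)
(p₁, q₁, r₁) = (2, 4, -1) − 0.04·(16, 9, -14) = (1.36, 3.64, -0.44)
(p₂, q₂, r₂) = (1.36, 3.64, -0.44) − 0.04·(10.88, 7.72, -8.04) = (0.9248, 3.3312, -0.1184)
q = 3.3312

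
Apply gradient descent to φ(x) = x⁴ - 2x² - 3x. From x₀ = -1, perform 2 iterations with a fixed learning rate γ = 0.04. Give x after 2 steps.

-0.79176448

φ′(x) = 4x³ - 4x - 3
Step 1: φ′(-1) = -3; x₁ = -1 − 0.04·(-3) = -0.88
Step 2: φ′(-0.88) = -2.205888; x₂ = -0.88 − 0.04·(-2.205888) = -0.79176448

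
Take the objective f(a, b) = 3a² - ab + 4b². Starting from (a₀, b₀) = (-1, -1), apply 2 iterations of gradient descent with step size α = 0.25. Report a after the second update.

0.0625

∇f = (6a - b, -a + 8b)
Step 1: at (-1, -1), ∇f = (-5, -7) → (-1, -1) − 0.25·(-5, -7) = (0.25, 0.75)
Step 2: at (0.25, 0.75), ∇f = (0.75, 5.75) → (0.25, 0.75) − 0.25·(0.75, 5.75) = (0.0625, -0.6875)
a = 0.0625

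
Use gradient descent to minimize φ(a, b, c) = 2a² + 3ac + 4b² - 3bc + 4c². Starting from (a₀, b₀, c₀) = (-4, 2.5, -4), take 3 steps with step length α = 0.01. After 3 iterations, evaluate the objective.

98.096699325086

∇φ = (4a + 3c, 8b - 3c, 3a - 3b + 8c)
Step 1: at (-4, 2.5, -4), ∇φ = (-28, 32, -51.5) → (-4, 2.5, -4) − 0.01·(-28, 32, -51.5) = (-3.72, 2.18, -3.485)
Step 2: at (-3.72, 2.18, -3.485), ∇φ = (-25.335, 27.895, -45.58) → (-3.72, 2.18, -3.485) − 0.01·(-25.335, 27.895, -45.58) = (-3.46665, 1.90105, -3.0292)
Step 3: at (-3.46665, 1.90105, -3.0292), ∇φ = (-22.9542, 24.296, -40.3367) → (-3.46665, 1.90105, -3.0292) − 0.01·(-22.9542, 24.296, -40.3367) = (-3.237108, 1.65809, -2.625833)
φ(-3.237108, 1.65809, -2.625833) = 98.096699325086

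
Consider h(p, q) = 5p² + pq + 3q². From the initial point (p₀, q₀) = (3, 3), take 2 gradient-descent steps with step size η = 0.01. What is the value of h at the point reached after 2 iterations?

54.58711257

∇h = (10p + q, p + 6q)
(p₁, q₁) = (3, 3) − 0.01·(33, 21) = (2.67, 2.79)
(p₂, q₂) = (2.67, 2.79) − 0.01·(29.49, 19.41) = (2.3751, 2.5959)
h(2.3751, 2.5959) = 54.58711257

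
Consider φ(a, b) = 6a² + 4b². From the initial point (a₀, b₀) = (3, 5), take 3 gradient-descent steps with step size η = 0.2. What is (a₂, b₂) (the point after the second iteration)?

∇φ = (12a, 8b)
Step 1: at (3, 5), ∇φ = (36, 40) → (3, 5) − 0.2·(36, 40) = (-4.2, -3)
Step 2: at (-4.2, -3), ∇φ = (-50.4, -24) → (-4.2, -3) − 0.2·(-50.4, -24) = (5.88, 1.8)

(5.88, 1.8)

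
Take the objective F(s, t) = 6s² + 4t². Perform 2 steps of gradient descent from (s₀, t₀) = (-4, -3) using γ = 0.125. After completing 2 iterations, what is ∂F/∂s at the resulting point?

-12

∇F = (12s, 8t)
Step 1: at (-4, -3), ∇F = (-48, -24) → (-4, -3) − 0.125·(-48, -24) = (2, 0)
Step 2: at (2, 0), ∇F = (24, 0) → (2, 0) − 0.125·(24, 0) = (-1, 0)
∂F/∂s at (-1, 0) = -12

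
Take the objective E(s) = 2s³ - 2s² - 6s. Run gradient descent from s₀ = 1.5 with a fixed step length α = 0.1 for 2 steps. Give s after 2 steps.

1.3965

E′(s) = 6s² - 4s - 6
Step 1: E′(1.5) = 1.5; s₁ = 1.5 − 0.1·1.5 = 1.35
Step 2: E′(1.35) = -0.465; s₂ = 1.35 − 0.1·(-0.465) = 1.3965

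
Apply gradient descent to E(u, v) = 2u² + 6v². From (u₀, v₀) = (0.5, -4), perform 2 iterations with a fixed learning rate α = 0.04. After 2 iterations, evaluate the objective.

7.26808704

∇E = (4u, 12v)
Step 1: at (0.5, -4), ∇E = (2, -48) → (0.5, -4) − 0.04·(2, -48) = (0.42, -2.08)
Step 2: at (0.42, -2.08), ∇E = (1.68, -24.96) → (0.42, -2.08) − 0.04·(1.68, -24.96) = (0.3528, -1.0816)
E(0.3528, -1.0816) = 7.26808704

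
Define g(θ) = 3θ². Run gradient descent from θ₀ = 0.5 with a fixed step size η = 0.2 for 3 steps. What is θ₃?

-0.004

g′(θ) = 6θ
θ₁ = 0.5 − 0.2·3 = -0.1
θ₂ = -0.1 − 0.2·(-0.6) = 0.02
θ₃ = 0.02 − 0.2·0.12 = -0.004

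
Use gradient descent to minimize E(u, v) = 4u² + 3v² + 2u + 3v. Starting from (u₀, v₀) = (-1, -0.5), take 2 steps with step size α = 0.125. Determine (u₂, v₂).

∇E = (8u + 2, 6v + 3)
Step 1: at (-1, -0.5), ∇E = (-6, 0) → (-1, -0.5) − 0.125·(-6, 0) = (-0.25, -0.5)
Step 2: at (-0.25, -0.5), ∇E = (0, 0) → (-0.25, -0.5) − 0.125·(0, 0) = (-0.25, -0.5)

(-0.25, -0.5)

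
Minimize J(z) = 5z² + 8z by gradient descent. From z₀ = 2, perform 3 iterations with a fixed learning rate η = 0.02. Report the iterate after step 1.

1.44

J′(z) = 10z + 8
Step 1: J′(2) = 28; z₁ = 2 − 0.02·28 = 1.44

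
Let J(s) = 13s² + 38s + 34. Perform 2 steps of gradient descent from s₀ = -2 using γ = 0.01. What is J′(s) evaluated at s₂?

J′(s) = 26s + 38
s₁ = -2 − 0.01·(-14) = -1.86
s₂ = -1.86 − 0.01·(-10.36) = -1.7564
J′(s) at (-1.7564) = -7.6664

-7.6664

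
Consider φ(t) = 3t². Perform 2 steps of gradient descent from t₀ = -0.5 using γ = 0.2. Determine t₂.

-0.02

φ′(t) = 6t
t₁ = -0.5 − 0.2·(-3) = 0.1
t₂ = 0.1 − 0.2·0.6 = -0.02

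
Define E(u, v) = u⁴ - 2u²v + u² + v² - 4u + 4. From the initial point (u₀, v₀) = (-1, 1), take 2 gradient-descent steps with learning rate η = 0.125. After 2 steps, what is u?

0.1953125

∇E = (4u³ - 4uv + 2u - 4, -2u² + 2v)
Step 1: at (-1, 1), ∇E = (-6, 0) → (-1, 1) − 0.125·(-6, 0) = (-0.25, 1)
Step 2: at (-0.25, 1), ∇E = (-3.5625, 1.875) → (-0.25, 1) − 0.125·(-3.5625, 1.875) = (0.1953125, 0.765625)
u = 0.1953125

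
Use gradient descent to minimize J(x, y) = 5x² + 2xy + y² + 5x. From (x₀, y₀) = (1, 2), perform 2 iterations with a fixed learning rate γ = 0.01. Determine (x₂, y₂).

(0.6402, 1.885)

∇J = (10x + 2y + 5, 2x + 2y)
Step 1: at (1, 2), ∇J = (19, 6) → (1, 2) − 0.01·(19, 6) = (0.81, 1.94)
Step 2: at (0.81, 1.94), ∇J = (16.98, 5.5) → (0.81, 1.94) − 0.01·(16.98, 5.5) = (0.6402, 1.885)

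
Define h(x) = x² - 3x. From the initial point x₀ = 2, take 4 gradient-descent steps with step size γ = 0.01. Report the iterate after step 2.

1.9802

h′(x) = 2x - 3
Step 1: h′(2) = 1; x₁ = 2 − 0.01·1 = 1.99
Step 2: h′(1.99) = 0.98; x₂ = 1.99 − 0.01·0.98 = 1.9802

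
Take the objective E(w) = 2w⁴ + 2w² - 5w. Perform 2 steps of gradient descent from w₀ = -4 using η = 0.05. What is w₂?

E′(w) = 8w³ + 4w - 5
w₁ = -4 − 0.05·(-533) = 22.65
w₂ = 22.65 − 0.05·93045.277 = -4629.61385

-4629.61385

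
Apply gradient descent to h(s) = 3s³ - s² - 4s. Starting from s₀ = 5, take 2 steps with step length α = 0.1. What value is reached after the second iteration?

-252.209

h′(s) = 9s² - 2s - 4
Step 1: h′(5) = 211; s₁ = 5 − 0.1·211 = -16.1
Step 2: h′(-16.1) = 2361.09; s₂ = -16.1 − 0.1·2361.09 = -252.209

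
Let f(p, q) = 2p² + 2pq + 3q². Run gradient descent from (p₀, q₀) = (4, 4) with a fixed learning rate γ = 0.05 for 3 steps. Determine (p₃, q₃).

∇f = (4p + 2q, 2p + 6q)
Step 1: at (4, 4), ∇f = (24, 32) → (4, 4) − 0.05·(24, 32) = (2.8, 2.4)
Step 2: at (2.8, 2.4), ∇f = (16, 20) → (2.8, 2.4) − 0.05·(16, 20) = (2, 1.4)
Step 3: at (2, 1.4), ∇f = (10.8, 12.4) → (2, 1.4) − 0.05·(10.8, 12.4) = (1.46, 0.78)

(1.46, 0.78)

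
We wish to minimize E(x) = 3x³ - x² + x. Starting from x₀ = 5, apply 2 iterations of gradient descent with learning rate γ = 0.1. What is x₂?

E′(x) = 9x² - 2x + 1
Step 1: E′(5) = 216; x₁ = 5 − 0.1·216 = -16.6
Step 2: E′(-16.6) = 2514.24; x₂ = -16.6 − 0.1·2514.24 = -268.024

-268.024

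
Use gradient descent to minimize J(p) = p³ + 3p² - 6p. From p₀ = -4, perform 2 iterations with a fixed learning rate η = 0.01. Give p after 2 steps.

-4.393372

J′(p) = 3p² + 6p - 6
p₁ = -4 − 0.01·18 = -4.18
p₂ = -4.18 − 0.01·21.3372 = -4.393372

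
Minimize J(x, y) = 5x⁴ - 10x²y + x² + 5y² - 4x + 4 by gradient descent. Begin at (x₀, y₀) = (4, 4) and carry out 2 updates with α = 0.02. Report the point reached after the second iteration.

(1373.3143808, 51.81568)

∇J = (20x³ - 20xy + 2x - 4, -10x² + 10y)
Step 1: at (4, 4), ∇J = (964, -120) → (4, 4) − 0.02·(964, -120) = (-15.28, 6.4)
Step 2: at (-15.28, 6.4), ∇J = (-69429.71904, -2270.784) → (-15.28, 6.4) − 0.02·(-69429.71904, -2270.784) = (1373.3143808, 51.81568)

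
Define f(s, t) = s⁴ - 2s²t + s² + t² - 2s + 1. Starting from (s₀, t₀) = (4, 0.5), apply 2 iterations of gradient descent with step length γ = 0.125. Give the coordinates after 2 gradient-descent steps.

∇f = (4s³ - 4st + 2s - 2, -2s² + 2t)
(s₁, t₁) = (4, 0.5) − 0.125·(254, -31) = (-27.75, 4.375)
(s₂, t₂) = (-27.75, 4.375) − 0.125·(-85048.8125, -1531.375) = (10603.3515625, 195.796875)

(10603.3515625, 195.796875)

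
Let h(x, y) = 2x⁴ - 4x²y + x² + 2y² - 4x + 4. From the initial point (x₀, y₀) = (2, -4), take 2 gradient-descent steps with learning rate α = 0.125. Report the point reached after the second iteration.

∇h = (8x³ - 8xy + 2x - 4, -4x² + 4y)
(x₁, y₁) = (2, -4) − 0.125·(128, -32) = (-14, 0)
(x₂, y₂) = (-14, 0) − 0.125·(-21984, -784) = (2734, 98)

(2734, 98)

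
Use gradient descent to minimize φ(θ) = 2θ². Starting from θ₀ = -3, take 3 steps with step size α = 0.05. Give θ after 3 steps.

-1.536

φ′(θ) = 4θ
Step 1: φ′(-3) = -12; θ₁ = -3 − 0.05·(-12) = -2.4
Step 2: φ′(-2.4) = -9.6; θ₂ = -2.4 − 0.05·(-9.6) = -1.92
Step 3: φ′(-1.92) = -7.68; θ₃ = -1.92 − 0.05·(-7.68) = -1.536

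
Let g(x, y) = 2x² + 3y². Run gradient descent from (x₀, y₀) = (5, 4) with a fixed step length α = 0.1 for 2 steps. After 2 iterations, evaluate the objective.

∇g = (4x, 6y)
(x₁, y₁) = (5, 4) − 0.1·(20, 24) = (3, 1.6)
(x₂, y₂) = (3, 1.6) − 0.1·(12, 9.6) = (1.8, 0.64)
g(1.8, 0.64) = 7.7088

7.7088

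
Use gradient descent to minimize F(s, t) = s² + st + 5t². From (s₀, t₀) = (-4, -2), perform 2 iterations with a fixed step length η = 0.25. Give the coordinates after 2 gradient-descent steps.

∇F = (2s + t, s + 10t)
Step 1: at (-4, -2), ∇F = (-10, -24) → (-4, -2) − 0.25·(-10, -24) = (-1.5, 4)
Step 2: at (-1.5, 4), ∇F = (1, 38.5) → (-1.5, 4) − 0.25·(1, 38.5) = (-1.75, -5.625)

(-1.75, -5.625)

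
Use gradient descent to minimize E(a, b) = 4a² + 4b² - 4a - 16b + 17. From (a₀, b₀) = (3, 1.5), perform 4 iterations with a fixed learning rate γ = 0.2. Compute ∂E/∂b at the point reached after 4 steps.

-0.5184

∇E = (8a - 4, 8b - 16)
Step 1: at (3, 1.5), ∇E = (20, -4) → (3, 1.5) − 0.2·(20, -4) = (-1, 2.3)
Step 2: at (-1, 2.3), ∇E = (-12, 2.4) → (-1, 2.3) − 0.2·(-12, 2.4) = (1.4, 1.82)
Step 3: at (1.4, 1.82), ∇E = (7.2, -1.44) → (1.4, 1.82) − 0.2·(7.2, -1.44) = (-0.04, 2.108)
Step 4: at (-0.04, 2.108), ∇E = (-4.32, 0.864) → (-0.04, 2.108) − 0.2·(-4.32, 0.864) = (0.824, 1.9352)
∂E/∂b at (0.824, 1.9352) = -0.5184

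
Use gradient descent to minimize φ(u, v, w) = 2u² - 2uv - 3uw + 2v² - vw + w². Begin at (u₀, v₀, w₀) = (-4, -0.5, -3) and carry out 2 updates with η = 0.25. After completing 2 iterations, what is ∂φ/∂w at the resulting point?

7.1875

∇φ = (4u - 2v - 3w, -2u + 4v - w, -3u - v + 2w)
(u₁, v₁, w₁) = (-4, -0.5, -3) − 0.25·(-6, 9, 6.5) = (-2.5, -2.75, -4.625)
(u₂, v₂, w₂) = (-2.5, -2.75, -4.625) − 0.25·(9.375, -1.375, 1) = (-4.84375, -2.40625, -4.875)
∂φ/∂w at (-4.84375, -2.40625, -4.875) = 7.1875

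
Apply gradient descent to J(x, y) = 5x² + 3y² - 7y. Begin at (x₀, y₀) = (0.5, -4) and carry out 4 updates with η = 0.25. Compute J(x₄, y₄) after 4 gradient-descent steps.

∇J = (10x, 6y - 7)
(x₁, y₁) = (0.5, -4) − 0.25·(5, -31) = (-0.75, 3.75)
(x₂, y₂) = (-0.75, 3.75) − 0.25·(-7.5, 15.5) = (1.125, -0.125)
(x₃, y₃) = (1.125, -0.125) − 0.25·(11.25, -7.75) = (-1.6875, 1.8125)
(x₄, y₄) = (-1.6875, 1.8125) − 0.25·(-16.875, 3.875) = (2.53125, 0.84375)
J(2.53125, 0.84375) = 28.265625

28.265625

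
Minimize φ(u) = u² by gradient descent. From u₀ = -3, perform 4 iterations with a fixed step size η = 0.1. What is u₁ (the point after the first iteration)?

-2.4

φ′(u) = 2u
Step 1: φ′(-3) = -6; u₁ = -3 − 0.1·(-6) = -2.4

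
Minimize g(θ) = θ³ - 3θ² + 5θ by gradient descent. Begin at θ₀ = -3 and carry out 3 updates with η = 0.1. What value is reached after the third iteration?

g′(θ) = 3θ² - 6θ + 5
θ₁ = -3 − 0.1·50 = -8
θ₂ = -8 − 0.1·245 = -32.5
θ₃ = -32.5 − 0.1·3368.75 = -369.375

-369.375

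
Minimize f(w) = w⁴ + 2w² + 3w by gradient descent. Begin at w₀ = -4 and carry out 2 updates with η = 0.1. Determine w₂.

f′(w) = 4w³ + 4w + 3
w₁ = -4 − 0.1·(-269) = 22.9
w₂ = 22.9 − 0.1·48130.556 = -4790.1556

-4790.1556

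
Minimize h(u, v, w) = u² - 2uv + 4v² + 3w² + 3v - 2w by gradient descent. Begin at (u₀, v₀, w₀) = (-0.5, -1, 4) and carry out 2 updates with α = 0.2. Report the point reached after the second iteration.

(-0.5, -0.76, 0.48)

∇h = (2u - 2v, -2u + 8v + 3, 6w - 2)
(u₁, v₁, w₁) = (-0.5, -1, 4) − 0.2·(1, -4, 22) = (-0.7, -0.2, -0.4)
(u₂, v₂, w₂) = (-0.7, -0.2, -0.4) − 0.2·(-1, 2.8, -4.4) = (-0.5, -0.76, 0.48)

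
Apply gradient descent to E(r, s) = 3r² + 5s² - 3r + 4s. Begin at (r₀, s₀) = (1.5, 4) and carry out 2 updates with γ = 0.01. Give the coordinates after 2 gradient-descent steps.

∇E = (6r - 3, 10s + 4)
Step 1: at (1.5, 4), ∇E = (6, 44) → (1.5, 4) − 0.01·(6, 44) = (1.44, 3.56)
Step 2: at (1.44, 3.56), ∇E = (5.64, 39.6) → (1.44, 3.56) − 0.01·(5.64, 39.6) = (1.3836, 3.164)

(1.3836, 3.164)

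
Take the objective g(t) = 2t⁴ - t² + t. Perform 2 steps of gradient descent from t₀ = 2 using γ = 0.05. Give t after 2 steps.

-0.74195

g′(t) = 8t³ - 2t + 1
Step 1: g′(2) = 61; t₁ = 2 − 0.05·61 = -1.05
Step 2: g′(-1.05) = -6.161; t₂ = -1.05 − 0.05·(-6.161) = -0.74195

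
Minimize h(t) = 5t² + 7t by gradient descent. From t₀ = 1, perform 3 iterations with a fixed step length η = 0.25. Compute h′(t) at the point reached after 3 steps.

-57.375

h′(t) = 10t + 7
Step 1: h′(1) = 17; t₁ = 1 − 0.25·17 = -3.25
Step 2: h′(-3.25) = -25.5; t₂ = -3.25 − 0.25·(-25.5) = 3.125
Step 3: h′(3.125) = 38.25; t₃ = 3.125 − 0.25·38.25 = -6.4375
h′(t) at (-6.4375) = -57.375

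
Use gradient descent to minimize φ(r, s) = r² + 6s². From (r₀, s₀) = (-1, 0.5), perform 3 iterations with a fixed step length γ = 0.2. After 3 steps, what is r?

-0.216

∇φ = (2r, 12s)
Step 1: at (-1, 0.5), ∇φ = (-2, 6) → (-1, 0.5) − 0.2·(-2, 6) = (-0.6, -0.7)
Step 2: at (-0.6, -0.7), ∇φ = (-1.2, -8.4) → (-0.6, -0.7) − 0.2·(-1.2, -8.4) = (-0.36, 0.98)
Step 3: at (-0.36, 0.98), ∇φ = (-0.72, 11.76) → (-0.36, 0.98) − 0.2·(-0.72, 11.76) = (-0.216, -1.372)
r = -0.216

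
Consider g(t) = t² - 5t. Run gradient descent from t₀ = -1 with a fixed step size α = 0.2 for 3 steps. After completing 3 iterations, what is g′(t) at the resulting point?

-1.512

g′(t) = 2t - 5
t₁ = -1 − 0.2·(-7) = 0.4
t₂ = 0.4 − 0.2·(-4.2) = 1.24
t₃ = 1.24 − 0.2·(-2.52) = 1.744
g′(t) at (1.744) = -1.512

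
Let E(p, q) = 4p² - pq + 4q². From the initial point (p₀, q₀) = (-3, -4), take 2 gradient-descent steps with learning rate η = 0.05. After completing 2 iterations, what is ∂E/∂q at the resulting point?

∇E = (8p - q, -p + 8q)
(p₁, q₁) = (-3, -4) − 0.05·(-20, -29) = (-2, -2.55)
(p₂, q₂) = (-2, -2.55) − 0.05·(-13.45, -18.4) = (-1.3275, -1.63)
∂E/∂q at (-1.3275, -1.63) = -11.7125

-11.7125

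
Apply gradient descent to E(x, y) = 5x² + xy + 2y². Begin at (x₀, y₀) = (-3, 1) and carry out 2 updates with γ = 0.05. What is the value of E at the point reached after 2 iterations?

∇E = (10x + y, x + 4y)
Step 1: at (-3, 1), ∇E = (-29, 1) → (-3, 1) − 0.05·(-29, 1) = (-1.55, 0.95)
Step 2: at (-1.55, 0.95), ∇E = (-14.55, 2.25) → (-1.55, 0.95) − 0.05·(-14.55, 2.25) = (-0.8225, 0.8375)
E(-0.8225, 0.8375) = 4.0965

4.0965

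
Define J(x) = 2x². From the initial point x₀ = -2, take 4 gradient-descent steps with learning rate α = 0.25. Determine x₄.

J′(x) = 4x
x₁ = -2 − 0.25·(-8) = 0
x₂ = 0 − 0.25·0 = 0
x₃ = 0 − 0.25·0 = 0
x₄ = 0 − 0.25·0 = 0

0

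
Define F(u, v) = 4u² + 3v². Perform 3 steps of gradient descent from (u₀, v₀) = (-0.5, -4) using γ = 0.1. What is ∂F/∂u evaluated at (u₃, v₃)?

-0.032

∇F = (8u, 6v)
(u₁, v₁) = (-0.5, -4) − 0.1·(-4, -24) = (-0.1, -1.6)
(u₂, v₂) = (-0.1, -1.6) − 0.1·(-0.8, -9.6) = (-0.02, -0.64)
(u₃, v₃) = (-0.02, -0.64) − 0.1·(-0.16, -3.84) = (-0.004, -0.256)
∂F/∂u at (-0.004, -0.256) = -0.032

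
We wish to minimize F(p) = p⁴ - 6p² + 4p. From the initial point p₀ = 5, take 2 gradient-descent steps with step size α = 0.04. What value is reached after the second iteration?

313.36361216

F′(p) = 4p³ - 12p + 4
Step 1: F′(5) = 444; p₁ = 5 − 0.04·444 = -12.76
Step 2: F′(-12.76) = -8153.090304; p₂ = -12.76 − 0.04·(-8153.090304) = 313.36361216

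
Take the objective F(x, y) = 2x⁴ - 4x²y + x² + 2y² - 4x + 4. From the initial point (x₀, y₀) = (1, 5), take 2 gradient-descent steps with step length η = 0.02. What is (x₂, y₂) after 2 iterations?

∇F = (8x³ - 8xy + 2x - 4, -4x² + 4y)
Step 1: at (1, 5), ∇F = (-34, 16) → (1, 5) − 0.02·(-34, 16) = (1.68, 4.68)
Step 2: at (1.68, 4.68), ∇F = (-25.606144, 7.4304) → (1.68, 4.68) − 0.02·(-25.606144, 7.4304) = (2.19212288, 4.531392)

(2.19212288, 4.531392)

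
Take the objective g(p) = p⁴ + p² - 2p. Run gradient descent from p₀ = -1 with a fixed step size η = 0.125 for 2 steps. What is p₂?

0.25

g′(p) = 4p³ + 2p - 2
Step 1: g′(-1) = -8; p₁ = -1 − 0.125·(-8) = 0
Step 2: g′(0) = -2; p₂ = 0 − 0.125·(-2) = 0.25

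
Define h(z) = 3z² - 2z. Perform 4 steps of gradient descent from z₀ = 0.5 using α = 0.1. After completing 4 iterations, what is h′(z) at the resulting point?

h′(z) = 6z - 2
Step 1: h′(0.5) = 1; z₁ = 0.5 − 0.1·1 = 0.4
Step 2: h′(0.4) = 0.4; z₂ = 0.4 − 0.1·0.4 = 0.36
Step 3: h′(0.36) = 0.16; z₃ = 0.36 − 0.1·0.16 = 0.344
Step 4: h′(0.344) = 0.064; z₄ = 0.344 − 0.1·0.064 = 0.3376
h′(z) at (0.3376) = 0.0256

0.0256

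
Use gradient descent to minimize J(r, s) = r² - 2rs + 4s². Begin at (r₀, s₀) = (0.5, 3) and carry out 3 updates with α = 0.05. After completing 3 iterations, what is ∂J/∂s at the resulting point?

4.591

∇J = (2r - 2s, -2r + 8s)
Step 1: at (0.5, 3), ∇J = (-5, 23) → (0.5, 3) − 0.05·(-5, 23) = (0.75, 1.85)
Step 2: at (0.75, 1.85), ∇J = (-2.2, 13.3) → (0.75, 1.85) − 0.05·(-2.2, 13.3) = (0.86, 1.185)
Step 3: at (0.86, 1.185), ∇J = (-0.65, 7.76) → (0.86, 1.185) − 0.05·(-0.65, 7.76) = (0.8925, 0.797)
∂J/∂s at (0.8925, 0.797) = 4.591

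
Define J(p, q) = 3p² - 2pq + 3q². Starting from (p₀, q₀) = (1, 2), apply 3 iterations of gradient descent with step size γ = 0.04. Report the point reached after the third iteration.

(0.73184, 1.046272)

∇J = (6p - 2q, -2p + 6q)
(p₁, q₁) = (1, 2) − 0.04·(2, 10) = (0.92, 1.6)
(p₂, q₂) = (0.92, 1.6) − 0.04·(2.32, 7.76) = (0.8272, 1.2896)
(p₃, q₃) = (0.8272, 1.2896) − 0.04·(2.384, 6.0832) = (0.73184, 1.046272)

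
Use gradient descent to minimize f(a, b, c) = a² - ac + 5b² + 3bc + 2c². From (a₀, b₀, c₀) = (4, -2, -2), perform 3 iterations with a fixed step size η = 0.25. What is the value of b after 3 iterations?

15.1875

∇f = (2a - c, 10b + 3c, -a + 3b + 4c)
Step 1: at (4, -2, -2), ∇f = (10, -26, -18) → (4, -2, -2) − 0.25·(10, -26, -18) = (1.5, 4.5, 2.5)
Step 2: at (1.5, 4.5, 2.5), ∇f = (0.5, 52.5, 22) → (1.5, 4.5, 2.5) − 0.25·(0.5, 52.5, 22) = (1.375, -8.625, -3)
Step 3: at (1.375, -8.625, -3), ∇f = (5.75, -95.25, -39.25) → (1.375, -8.625, -3) − 0.25·(5.75, -95.25, -39.25) = (-0.0625, 15.1875, 6.8125)
b = 15.1875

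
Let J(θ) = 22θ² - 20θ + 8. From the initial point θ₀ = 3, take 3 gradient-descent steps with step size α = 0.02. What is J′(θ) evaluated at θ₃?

0.193536

J′(θ) = 44θ - 20
Step 1: J′(3) = 112; θ₁ = 3 − 0.02·112 = 0.76
Step 2: J′(0.76) = 13.44; θ₂ = 0.76 − 0.02·13.44 = 0.4912
Step 3: J′(0.4912) = 1.6128; θ₃ = 0.4912 − 0.02·1.6128 = 0.458944
J′(θ) at (0.458944) = 0.193536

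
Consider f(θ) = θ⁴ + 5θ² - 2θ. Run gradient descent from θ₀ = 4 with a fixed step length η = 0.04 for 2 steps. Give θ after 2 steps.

70.19017216

f′(θ) = 4θ³ + 10θ - 2
θ₁ = 4 − 0.04·294 = -7.76
θ₂ = -7.76 − 0.04·(-1948.754304) = 70.19017216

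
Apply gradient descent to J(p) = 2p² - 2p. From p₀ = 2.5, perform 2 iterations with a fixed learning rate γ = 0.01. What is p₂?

2.3432

J′(p) = 4p - 2
Step 1: J′(2.5) = 8; p₁ = 2.5 − 0.01·8 = 2.42
Step 2: J′(2.42) = 7.68; p₂ = 2.42 − 0.01·7.68 = 2.3432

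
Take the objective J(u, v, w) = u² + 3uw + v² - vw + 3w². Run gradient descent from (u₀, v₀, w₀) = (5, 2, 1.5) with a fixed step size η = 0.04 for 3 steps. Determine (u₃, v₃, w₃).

(3.670624, 1.631648, -0.39536)

∇J = (2u + 3w, 2v - w, 3u - v + 6w)
Step 1: at (5, 2, 1.5), ∇J = (14.5, 2.5, 22) → (5, 2, 1.5) − 0.04·(14.5, 2.5, 22) = (4.42, 1.9, 0.62)
Step 2: at (4.42, 1.9, 0.62), ∇J = (10.7, 3.18, 15.08) → (4.42, 1.9, 0.62) − 0.04·(10.7, 3.18, 15.08) = (3.992, 1.7728, 0.0168)
Step 3: at (3.992, 1.7728, 0.0168), ∇J = (8.0344, 3.5288, 10.304) → (3.992, 1.7728, 0.0168) − 0.04·(8.0344, 3.5288, 10.304) = (3.670624, 1.631648, -0.39536)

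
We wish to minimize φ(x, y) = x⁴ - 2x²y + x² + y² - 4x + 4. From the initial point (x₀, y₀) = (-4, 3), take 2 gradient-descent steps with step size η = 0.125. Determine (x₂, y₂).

(-6397.375, 142.75)

∇φ = (4x³ - 4xy + 2x - 4, -2x² + 2y)
(x₁, y₁) = (-4, 3) − 0.125·(-220, -26) = (23.5, 6.25)
(x₂, y₂) = (23.5, 6.25) − 0.125·(51367, -1092) = (-6397.375, 142.75)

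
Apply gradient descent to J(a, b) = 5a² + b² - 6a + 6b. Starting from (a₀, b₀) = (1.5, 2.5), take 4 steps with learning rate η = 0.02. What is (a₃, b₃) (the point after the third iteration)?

(1.0608, 1.866048)

∇J = (10a - 6, 2b + 6)
Step 1: at (1.5, 2.5), ∇J = (9, 11) → (1.5, 2.5) − 0.02·(9, 11) = (1.32, 2.28)
Step 2: at (1.32, 2.28), ∇J = (7.2, 10.56) → (1.32, 2.28) − 0.02·(7.2, 10.56) = (1.176, 2.0688)
Step 3: at (1.176, 2.0688), ∇J = (5.76, 10.1376) → (1.176, 2.0688) − 0.02·(5.76, 10.1376) = (1.0608, 1.866048)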